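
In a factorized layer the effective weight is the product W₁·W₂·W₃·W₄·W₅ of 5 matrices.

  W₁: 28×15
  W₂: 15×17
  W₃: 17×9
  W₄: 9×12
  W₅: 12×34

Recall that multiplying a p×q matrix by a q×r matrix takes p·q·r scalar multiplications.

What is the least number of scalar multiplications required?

18315

Adjacent pairs: W₁W₂ = 28·15·17 = 7140; W₂W₃ = 15·17·9 = 2295; W₃W₄ = 17·9·12 = 1836; W₄W₅ = 9·12·34 = 3672.
Length 3: W₁..W₃: k=1: 0+2295+28·15·9=6075; k=2: 7140+0+28·17·9=11424 → min 6075 | W₂..W₄: k=2: 0+1836+15·17·12=4896; k=3: 2295+0+15·9·12=3915 → min 3915 | W₃..W₅: k=3: 0+3672+17·9·34=8874; k=4: 1836+0+17·12·34=8772 → min 8772.
Length 4: W₁..W₄: k=1: 0+3915+28·15·12=8955; k=2: 7140+1836+28·17·12=14688; k=3: 6075+0+28·9·12=9099 → min 8955 | W₂..W₅: k=2: 0+8772+15·17·34=17442; k=3: 2295+3672+15·9·34=10557; k=4: 3915+0+15·12·34=10035 → min 10035.
Length 5: W₁..W₅: k=1: 0+10035+28·15·34=24315; k=2: 7140+8772+28·17·34=32096; k=3: 6075+3672+28·9·34=18315; k=4: 8955+0+28·12·34=20379 → min 18315.
Optimal order: ((W₁·(W₂·W₃))·(W₄·W₅)) with cost 18315.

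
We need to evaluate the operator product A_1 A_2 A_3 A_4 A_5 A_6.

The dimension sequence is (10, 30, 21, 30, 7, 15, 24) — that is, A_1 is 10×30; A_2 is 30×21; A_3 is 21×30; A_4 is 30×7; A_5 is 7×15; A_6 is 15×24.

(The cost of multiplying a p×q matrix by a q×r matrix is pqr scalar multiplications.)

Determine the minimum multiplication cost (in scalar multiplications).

Adjacent pairs: A_1A_2 = 10·30·21 = 6300; A_2A_3 = 30·21·30 = 18900; A_3A_4 = 21·30·7 = 4410; A_4A_5 = 30·7·15 = 3150; A_5A_6 = 7·15·24 = 2520.
Length 3: A_1..A_3: k=1: 0+18900+10·30·30=27900; k=2: 6300+0+10·21·30=12600 → min 12600 | A_2..A_4: k=2: 0+4410+30·21·7=8820; k=3: 18900+0+30·30·7=25200 → min 8820 | A_3..A_5: k=3: 0+3150+21·30·15=12600; k=4: 4410+0+21·7·15=6615 → min 6615 | A_4..A_6: k=4: 0+2520+30·7·24=7560; k=5: 3150+0+30·15·24=13950 → min 7560.
Length 4: A_1..A_4: k=1: 0+8820+10·30·7=10920; k=2: 6300+4410+10·21·7=12180; k=3: 12600+0+10·30·7=14700 → min 10920 | A_2..A_5: k=2: 0+6615+30·21·15=16065; k=3: 18900+3150+30·30·15=35550; k=4: 8820+0+30·7·15=11970 → min 11970 | A_3..A_6: k=3: 0+7560+21·30·24=22680; k=4: 4410+2520+21·7·24=10458; k=5: 6615+0+21·15·24=14175 → min 10458.
Length 5: A_1..A_5: k=1: 0+11970+10·30·15=16470; k=2: 6300+6615+10·21·15=16065; k=3: 12600+3150+10·30·15=20250; k=4: 10920+0+10·7·15=11970 → min 11970 | A_2..A_6: k=2: 0+10458+30·21·24=25578; k=3: 18900+7560+30·30·24=48060; k=4: 8820+2520+30·7·24=16380; k=5: 11970+0+30·15·24=22770 → min 16380.
Length 6: A_1..A_6: k=1: 0+16380+10·30·24=23580; k=2: 6300+10458+10·21·24=21798; k=3: 12600+7560+10·30·24=27360; k=4: 10920+2520+10·7·24=15120; k=5: 11970+0+10·15·24=15570 → min 15120.
Optimal order: ((A_1 (A_2 (A_3 A_4))) (A_5 A_6)) with cost 15120.

15120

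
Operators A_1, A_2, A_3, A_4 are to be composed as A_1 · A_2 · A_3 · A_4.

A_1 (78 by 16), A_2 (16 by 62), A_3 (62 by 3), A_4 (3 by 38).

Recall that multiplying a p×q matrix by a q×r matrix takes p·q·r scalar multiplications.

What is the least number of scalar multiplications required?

Adjacent pairs: A_1A_2 = 78·16·62 = 77376; A_2A_3 = 16·62·3 = 2976; A_3A_4 = 62·3·38 = 7068.
Length 3: A_1..A_3: k=1: 0+2976+78·16·3=6720; k=2: 77376+0+78·62·3=91884 → min 6720 | A_2..A_4: k=2: 0+7068+16·62·38=44764; k=3: 2976+0+16·3·38=4800 → min 4800.
Length 4: A_1..A_4: k=1: 0+4800+78·16·38=52224; k=2: 77376+7068+78·62·38=268212; k=3: 6720+0+78·3·38=15612 → min 15612.
Optimal order: ((A_1 · (A_2 · A_3)) · A_4) with cost 15612.

15612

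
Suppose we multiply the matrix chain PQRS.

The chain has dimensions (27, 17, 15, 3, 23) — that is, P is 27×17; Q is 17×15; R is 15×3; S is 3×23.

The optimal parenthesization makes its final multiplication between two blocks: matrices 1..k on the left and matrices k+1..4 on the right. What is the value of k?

3

Adjacent pairs: PQ = 27·17·15 = 6885; QR = 17·15·3 = 765; RS = 15·3·23 = 1035.
Length 3: P..R: k=1: 0+765+27·17·3=2142; k=2: 6885+0+27·15·3=8100 → min 2142 | Q..S: k=2: 0+1035+17·15·23=6900; k=3: 765+0+17·3·23=1938 → min 1938.
Top-level splits: k=1: (P..P)·(Q..S) → 0+1938+27·17·23 = 12495; k=2: (P..Q)·(R..S) → 6885+1035+27·15·23 = 17235; k=3: (P..R)·(S..S) → 2142+0+27·3·23 = 4005.
Best split is after R, i.e. k = 3.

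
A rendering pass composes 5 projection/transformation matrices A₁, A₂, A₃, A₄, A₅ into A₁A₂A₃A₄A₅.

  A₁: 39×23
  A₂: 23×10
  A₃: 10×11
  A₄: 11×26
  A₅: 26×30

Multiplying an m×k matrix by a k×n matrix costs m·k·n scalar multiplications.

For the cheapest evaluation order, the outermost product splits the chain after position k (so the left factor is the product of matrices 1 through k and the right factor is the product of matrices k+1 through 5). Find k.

Adjacent pairs: A₁A₂ = 39·23·10 = 8970; A₂A₃ = 23·10·11 = 2530; A₃A₄ = 10·11·26 = 2860; A₄A₅ = 11·26·30 = 8580.
Length 3: A₁..A₃: k=1: 0+2530+39·23·11=12397; k=2: 8970+0+39·10·11=13260 → min 12397 | A₂..A₄: k=2: 0+2860+23·10·26=8840; k=3: 2530+0+23·11·26=9108 → min 8840 | A₃..A₅: k=3: 0+8580+10·11·30=11880; k=4: 2860+0+10·26·30=10660 → min 10660.
Length 4: A₁..A₄: k=1: 0+8840+39·23·26=32162; k=2: 8970+2860+39·10·26=21970; k=3: 12397+0+39·11·26=23551 → min 21970 | A₂..A₅: k=2: 0+10660+23·10·30=17560; k=3: 2530+8580+23·11·30=18700; k=4: 8840+0+23·26·30=26780 → min 17560.
Top-level splits: k=1: (A₁..A₁)·(A₂..A₅) → 0+17560+39·23·30 = 44470; k=2: (A₁..A₂)·(A₃..A₅) → 8970+10660+39·10·30 = 31330; k=3: (A₁..A₃)·(A₄..A₅) → 12397+8580+39·11·30 = 33847; k=4: (A₁..A₄)·(A₅..A₅) → 21970+0+39·26·30 = 52390.
Best split is after A₂, i.e. k = 2.

2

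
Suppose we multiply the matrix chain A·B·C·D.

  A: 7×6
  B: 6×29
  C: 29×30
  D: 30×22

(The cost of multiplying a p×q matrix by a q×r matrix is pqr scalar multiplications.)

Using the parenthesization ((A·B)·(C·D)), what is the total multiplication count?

24824

(A·B): 7×6 by 6×29 → 7×29, cost 7·6·29 = 1218
(C·D): 29×30 by 30×22 → 29×22, cost 29·30·22 = 19140
((A·B)·(C·D)): 7×29 by 29×22 → 7×22, cost 7·29·22 = 4466; cumulative 24824
Total: 24824 scalar multiplications.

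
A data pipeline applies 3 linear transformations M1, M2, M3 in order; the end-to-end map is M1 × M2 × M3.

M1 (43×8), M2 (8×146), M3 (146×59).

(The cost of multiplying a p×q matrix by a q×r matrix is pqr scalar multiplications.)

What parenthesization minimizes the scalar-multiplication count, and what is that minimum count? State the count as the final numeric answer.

(M1 × (M2 × M3)): cost 89208.
((M1 × M2) × M3): cost 420626.
Optimal: (M1 × (M2 × M3)) with cost 89208.

89208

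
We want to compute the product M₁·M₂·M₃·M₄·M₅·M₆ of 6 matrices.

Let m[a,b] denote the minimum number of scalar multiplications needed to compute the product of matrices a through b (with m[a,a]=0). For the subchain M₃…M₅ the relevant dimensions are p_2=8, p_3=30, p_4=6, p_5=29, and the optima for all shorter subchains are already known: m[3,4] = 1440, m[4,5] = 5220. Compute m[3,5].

2832

m[3,5] = min over k∈[3,4] of m[3,k]+m[k+1,5]+p_{2}·p_k·p_{5}.
k=3: 0 + 5220 + 8·30·29 = 12180; k=4: 1440 + 0 + 8·6·29 = 2832.
Minimum: 2832 at k=4.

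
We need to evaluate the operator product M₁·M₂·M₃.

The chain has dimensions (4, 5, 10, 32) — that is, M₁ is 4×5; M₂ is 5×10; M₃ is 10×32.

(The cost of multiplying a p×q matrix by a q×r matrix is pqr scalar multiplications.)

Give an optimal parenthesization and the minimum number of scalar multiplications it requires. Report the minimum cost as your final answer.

1480

(M₁·(M₂·M₃)): cost 2240.
((M₁·M₂)·M₃): cost 1480.
Optimal: ((M₁·M₂)·M₃) with cost 1480.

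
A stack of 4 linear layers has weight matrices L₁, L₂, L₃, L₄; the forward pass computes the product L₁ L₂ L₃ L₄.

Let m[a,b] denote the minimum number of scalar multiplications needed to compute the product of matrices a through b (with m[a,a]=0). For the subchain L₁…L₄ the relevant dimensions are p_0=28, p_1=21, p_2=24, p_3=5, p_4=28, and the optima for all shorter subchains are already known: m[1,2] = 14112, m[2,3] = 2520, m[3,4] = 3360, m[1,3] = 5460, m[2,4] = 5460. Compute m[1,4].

9380

m[1,4] = min over k∈[1,3] of m[1,k]+m[k+1,4]+p_{0}·p_k·p_{4}.
k=1: 0 + 5460 + 28·21·28 = 21924; k=2: 14112 + 3360 + 28·24·28 = 36288; k=3: 5460 + 0 + 28·5·28 = 9380.
Minimum: 9380 at k=3.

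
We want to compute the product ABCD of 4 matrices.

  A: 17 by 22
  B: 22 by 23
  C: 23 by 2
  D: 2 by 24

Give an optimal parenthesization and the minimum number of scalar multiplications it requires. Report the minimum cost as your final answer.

Adjacent pairs: AB = 17·22·23 = 8602; BC = 22·23·2 = 1012; CD = 23·2·24 = 1104.
Length 3: A..C: k=1: 0+1012+17·22·2=1760; k=2: 8602+0+17·23·2=9384 → min 1760 | B..D: k=2: 0+1104+22·23·24=13248; k=3: 1012+0+22·2·24=2068 → min 2068.
Length 4: A..D: k=1: 0+2068+17·22·24=11044; k=2: 8602+1104+17·23·24=19090; k=3: 1760+0+17·2·24=2576 → min 2576.
Optimal parenthesization: ((A(BC))D) with cost 2576.

2576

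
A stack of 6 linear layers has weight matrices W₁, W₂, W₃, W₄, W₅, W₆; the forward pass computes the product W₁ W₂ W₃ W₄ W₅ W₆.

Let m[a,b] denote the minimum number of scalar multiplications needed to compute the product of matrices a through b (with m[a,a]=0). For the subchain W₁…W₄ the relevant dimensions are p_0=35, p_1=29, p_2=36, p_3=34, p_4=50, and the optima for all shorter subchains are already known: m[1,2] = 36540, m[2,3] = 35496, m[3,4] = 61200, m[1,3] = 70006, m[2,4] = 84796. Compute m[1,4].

129506

m[1,4] = min over k∈[1,3] of m[1,k]+m[k+1,4]+p_{0}·p_k·p_{4}.
k=1: 0 + 84796 + 35·29·50 = 135546; k=2: 36540 + 61200 + 35·36·50 = 160740; k=3: 70006 + 0 + 35·34·50 = 129506.
Minimum: 129506 at k=3.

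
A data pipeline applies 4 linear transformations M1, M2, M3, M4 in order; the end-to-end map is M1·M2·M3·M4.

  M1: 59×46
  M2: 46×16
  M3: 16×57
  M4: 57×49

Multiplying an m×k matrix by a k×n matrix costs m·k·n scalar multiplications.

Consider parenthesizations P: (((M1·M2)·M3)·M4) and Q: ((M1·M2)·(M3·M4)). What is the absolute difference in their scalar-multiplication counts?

Order P = (((M1·M2)·M3)·M4): (M1·M2): 59×46 by 46×16 → 59×16, cost 59·46·16 = 43424; ((M1·M2)·M3): 59×16 by 16×57 → 59×57, cost 59·16·57 = 53808; cumulative 97232; (((M1·M2)·M3)·M4): 59×57 by 57×49 → 59×49, cost 59·57·49 = 164787; cumulative 262019. Total 262019.
Order Q = ((M1·M2)·(M3·M4)): (M1·M2): 59×46 by 46×16 → 59×16, cost 59·46·16 = 43424; (M3·M4): 16×57 by 57×49 → 16×49, cost 16·57·49 = 44688; ((M1·M2)·(M3·M4)): 59×16 by 16×49 → 59×49, cost 59·16·49 = 46256; cumulative 134368. Total 134368.
Difference: |262019 − 134368| = 127651.

127651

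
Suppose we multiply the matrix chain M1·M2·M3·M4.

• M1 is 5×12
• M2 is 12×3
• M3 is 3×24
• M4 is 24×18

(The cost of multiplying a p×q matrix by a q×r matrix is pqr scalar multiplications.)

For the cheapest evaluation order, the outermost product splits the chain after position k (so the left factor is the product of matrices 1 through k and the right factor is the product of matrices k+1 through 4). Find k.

2

Adjacent pairs: M1M2 = 5·12·3 = 180; M2M3 = 12·3·24 = 864; M3M4 = 3·24·18 = 1296.
Length 3: M1..M3: k=1: 0+864+5·12·24=2304; k=2: 180+0+5·3·24=540 → min 540 | M2..M4: k=2: 0+1296+12·3·18=1944; k=3: 864+0+12·24·18=6048 → min 1944.
Top-level splits: k=1: (M1..M1)·(M2..M4) → 0+1944+5·12·18 = 3024; k=2: (M1..M2)·(M3..M4) → 180+1296+5·3·18 = 1746; k=3: (M1..M3)·(M4..M4) → 540+0+5·24·18 = 2700.
Best split is after M2, i.e. k = 2.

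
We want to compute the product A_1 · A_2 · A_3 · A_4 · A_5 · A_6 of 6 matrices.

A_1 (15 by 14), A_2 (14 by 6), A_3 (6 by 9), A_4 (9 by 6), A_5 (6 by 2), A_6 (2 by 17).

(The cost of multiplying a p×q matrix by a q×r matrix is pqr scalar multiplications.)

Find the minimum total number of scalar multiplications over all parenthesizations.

1314

Adjacent pairs: A_1A_2 = 15·14·6 = 1260; A_2A_3 = 14·6·9 = 756; A_3A_4 = 6·9·6 = 324; A_4A_5 = 9·6·2 = 108; A_5A_6 = 6·2·17 = 204.
Length 3: A_1..A_3: k=1: 0+756+15·14·9=2646; k=2: 1260+0+15·6·9=2070 → min 2070 | A_2..A_4: k=2: 0+324+14·6·6=828; k=3: 756+0+14·9·6=1512 → min 828 | A_3..A_5: k=3: 0+108+6·9·2=216; k=4: 324+0+6·6·2=396 → min 216 | A_4..A_6: k=4: 0+204+9·6·17=1122; k=5: 108+0+9·2·17=414 → min 414.
Length 4: A_1..A_4: k=1: 0+828+15·14·6=2088; k=2: 1260+324+15·6·6=2124; k=3: 2070+0+15·9·6=2880 → min 2088 | A_2..A_5: k=2: 0+216+14·6·2=384; k=3: 756+108+14·9·2=1116; k=4: 828+0+14·6·2=996 → min 384 | A_3..A_6: k=3: 0+414+6·9·17=1332; k=4: 324+204+6·6·17=1140; k=5: 216+0+6·2·17=420 → min 420.
Length 5: A_1..A_5: k=1: 0+384+15·14·2=804; k=2: 1260+216+15·6·2=1656; k=3: 2070+108+15·9·2=2448; k=4: 2088+0+15·6·2=2268 → min 804 | A_2..A_6: k=2: 0+420+14·6·17=1848; k=3: 756+414+14·9·17=3312; k=4: 828+204+14·6·17=2460; k=5: 384+0+14·2·17=860 → min 860.
Length 6: A_1..A_6: k=1: 0+860+15·14·17=4430; k=2: 1260+420+15·6·17=3210; k=3: 2070+414+15·9·17=4779; k=4: 2088+204+15·6·17=3822; k=5: 804+0+15·2·17=1314 → min 1314.
Optimal order: ((A_1 · (A_2 · (A_3 · (A_4 · A_5)))) · A_6) with cost 1314.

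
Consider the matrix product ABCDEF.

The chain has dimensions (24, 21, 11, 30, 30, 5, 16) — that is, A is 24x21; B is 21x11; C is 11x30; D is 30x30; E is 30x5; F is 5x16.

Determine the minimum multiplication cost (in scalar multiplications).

Adjacent pairs: AB = 24·21·11 = 5544; BC = 21·11·30 = 6930; CD = 11·30·30 = 9900; DE = 30·30·5 = 4500; EF = 30·5·16 = 2400.
Length 3: A..C: k=1: 0+6930+24·21·30=22050; k=2: 5544+0+24·11·30=13464 → min 13464 | B..D: k=2: 0+9900+21·11·30=16830; k=3: 6930+0+21·30·30=25830 → min 16830 | C..E: k=3: 0+4500+11·30·5=6150; k=4: 9900+0+11·30·5=11550 → min 6150 | D..F: k=4: 0+2400+30·30·16=16800; k=5: 4500+0+30·5·16=6900 → min 6900.
Length 4: A..D: k=1: 0+16830+24·21·30=31950; k=2: 5544+9900+24·11·30=23364; k=3: 13464+0+24·30·30=35064 → min 23364 | B..E: k=2: 0+6150+21·11·5=7305; k=3: 6930+4500+21·30·5=14580; k=4: 16830+0+21·30·5=19980 → min 7305 | C..F: k=3: 0+6900+11·30·16=12180; k=4: 9900+2400+11·30·16=17580; k=5: 6150+0+11·5·16=7030 → min 7030.
Length 5: A..E: k=1: 0+7305+24·21·5=9825; k=2: 5544+6150+24·11·5=13014; k=3: 13464+4500+24·30·5=21564; k=4: 23364+0+24·30·5=26964 → min 9825 | B..F: k=2: 0+7030+21·11·16=10726; k=3: 6930+6900+21·30·16=23910; k=4: 16830+2400+21·30·16=29310; k=5: 7305+0+21·5·16=8985 → min 8985.
Length 6: A..F: k=1: 0+8985+24·21·16=17049; k=2: 5544+7030+24·11·16=16798; k=3: 13464+6900+24·30·16=31884; k=4: 23364+2400+24·30·16=37284; k=5: 9825+0+24·5·16=11745 → min 11745.
Optimal order: ((A(B(C(DE))))F) with cost 11745.

11745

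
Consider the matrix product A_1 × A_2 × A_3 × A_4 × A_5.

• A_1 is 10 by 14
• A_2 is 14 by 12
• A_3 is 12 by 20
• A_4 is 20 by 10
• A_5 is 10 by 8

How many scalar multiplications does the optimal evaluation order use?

Adjacent pairs: A_1A_2 = 10·14·12 = 1680; A_2A_3 = 14·12·20 = 3360; A_3A_4 = 12·20·10 = 2400; A_4A_5 = 20·10·8 = 1600.
Length 3: A_1..A_3: k=1: 0+3360+10·14·20=6160; k=2: 1680+0+10·12·20=4080 → min 4080 | A_2..A_4: k=2: 0+2400+14·12·10=4080; k=3: 3360+0+14·20·10=6160 → min 4080 | A_3..A_5: k=3: 0+1600+12·20·8=3520; k=4: 2400+0+12·10·8=3360 → min 3360.
Length 4: A_1..A_4: k=1: 0+4080+10·14·10=5480; k=2: 1680+2400+10·12·10=5280; k=3: 4080+0+10·20·10=6080 → min 5280 | A_2..A_5: k=2: 0+3360+14·12·8=4704; k=3: 3360+1600+14·20·8=7200; k=4: 4080+0+14·10·8=5200 → min 4704.
Length 5: A_1..A_5: k=1: 0+4704+10·14·8=5824; k=2: 1680+3360+10·12·8=6000; k=3: 4080+1600+10·20·8=7280; k=4: 5280+0+10·10·8=6080 → min 5824.
Optimal order: (A_1 × (A_2 × ((A_3 × A_4) × A_5))) with cost 5824.

5824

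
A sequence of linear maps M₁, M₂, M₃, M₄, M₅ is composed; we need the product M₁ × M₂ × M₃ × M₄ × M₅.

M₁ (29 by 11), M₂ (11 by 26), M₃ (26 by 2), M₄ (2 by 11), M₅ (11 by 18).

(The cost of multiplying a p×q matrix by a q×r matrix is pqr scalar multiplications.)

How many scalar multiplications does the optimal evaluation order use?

2650

Adjacent pairs: M₁M₂ = 29·11·26 = 8294; M₂M₃ = 11·26·2 = 572; M₃M₄ = 26·2·11 = 572; M₄M₅ = 2·11·18 = 396.
Length 3: M₁..M₃: k=1: 0+572+29·11·2=1210; k=2: 8294+0+29·26·2=9802 → min 1210 | M₂..M₄: k=2: 0+572+11·26·11=3718; k=3: 572+0+11·2·11=814 → min 814 | M₃..M₅: k=3: 0+396+26·2·18=1332; k=4: 572+0+26·11·18=5720 → min 1332.
Length 4: M₁..M₄: k=1: 0+814+29·11·11=4323; k=2: 8294+572+29·26·11=17160; k=3: 1210+0+29·2·11=1848 → min 1848 | M₂..M₅: k=2: 0+1332+11·26·18=6480; k=3: 572+396+11·2·18=1364; k=4: 814+0+11·11·18=2992 → min 1364.
Length 5: M₁..M₅: k=1: 0+1364+29·11·18=7106; k=2: 8294+1332+29·26·18=23198; k=3: 1210+396+29·2·18=2650; k=4: 1848+0+29·11·18=7590 → min 2650.
Optimal order: ((M₁ × (M₂ × M₃)) × (M₄ × M₅)) with cost 2650.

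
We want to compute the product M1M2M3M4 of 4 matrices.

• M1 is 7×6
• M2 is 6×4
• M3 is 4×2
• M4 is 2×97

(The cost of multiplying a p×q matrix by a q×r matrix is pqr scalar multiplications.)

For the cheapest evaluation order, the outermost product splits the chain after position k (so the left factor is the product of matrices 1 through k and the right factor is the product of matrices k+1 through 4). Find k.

3

Adjacent pairs: M1M2 = 7·6·4 = 168; M2M3 = 6·4·2 = 48; M3M4 = 4·2·97 = 776.
Length 3: M1..M3: k=1: 0+48+7·6·2=132; k=2: 168+0+7·4·2=224 → min 132 | M2..M4: k=2: 0+776+6·4·97=3104; k=3: 48+0+6·2·97=1212 → min 1212.
Top-level splits: k=1: (M1..M1)·(M2..M4) → 0+1212+7·6·97 = 5286; k=2: (M1..M2)·(M3..M4) → 168+776+7·4·97 = 3660; k=3: (M1..M3)·(M4..M4) → 132+0+7·2·97 = 1490.
Best split is after M3, i.e. k = 3.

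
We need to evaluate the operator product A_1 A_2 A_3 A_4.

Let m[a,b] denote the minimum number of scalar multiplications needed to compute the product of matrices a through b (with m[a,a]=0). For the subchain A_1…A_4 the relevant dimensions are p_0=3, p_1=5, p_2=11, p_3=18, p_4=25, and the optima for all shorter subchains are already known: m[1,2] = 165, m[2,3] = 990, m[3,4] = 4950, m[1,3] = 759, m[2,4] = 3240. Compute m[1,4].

m[1,4] = min over k∈[1,3] of m[1,k]+m[k+1,4]+p_{0}·p_k·p_{4}.
k=1: 0 + 3240 + 3·5·25 = 3615; k=2: 165 + 4950 + 3·11·25 = 5940; k=3: 759 + 0 + 3·18·25 = 2109.
Minimum: 2109 at k=3.

2109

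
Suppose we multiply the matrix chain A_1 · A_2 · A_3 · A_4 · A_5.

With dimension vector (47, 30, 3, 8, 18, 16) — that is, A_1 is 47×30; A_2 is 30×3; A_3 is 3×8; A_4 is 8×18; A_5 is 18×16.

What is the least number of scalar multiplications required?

7782

Adjacent pairs: A_1A_2 = 47·30·3 = 4230; A_2A_3 = 30·3·8 = 720; A_3A_4 = 3·8·18 = 432; A_4A_5 = 8·18·16 = 2304.
Length 3: A_1..A_3: k=1: 0+720+47·30·8=12000; k=2: 4230+0+47·3·8=5358 → min 5358 | A_2..A_4: k=2: 0+432+30·3·18=2052; k=3: 720+0+30·8·18=5040 → min 2052 | A_3..A_5: k=3: 0+2304+3·8·16=2688; k=4: 432+0+3·18·16=1296 → min 1296.
Length 4: A_1..A_4: k=1: 0+2052+47·30·18=27432; k=2: 4230+432+47·3·18=7200; k=3: 5358+0+47·8·18=12126 → min 7200 | A_2..A_5: k=2: 0+1296+30·3·16=2736; k=3: 720+2304+30·8·16=6864; k=4: 2052+0+30·18·16=10692 → min 2736.
Length 5: A_1..A_5: k=1: 0+2736+47·30·16=25296; k=2: 4230+1296+47·3·16=7782; k=3: 5358+2304+47·8·16=13678; k=4: 7200+0+47·18·16=20736 → min 7782.
Optimal order: ((A_1 · A_2) · ((A_3 · A_4) · A_5)) with cost 7782.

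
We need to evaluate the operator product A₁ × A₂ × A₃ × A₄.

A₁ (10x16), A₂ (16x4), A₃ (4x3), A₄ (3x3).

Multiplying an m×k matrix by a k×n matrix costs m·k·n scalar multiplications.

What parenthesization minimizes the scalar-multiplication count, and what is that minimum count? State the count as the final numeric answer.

708

Adjacent pairs: A₁A₂ = 10·16·4 = 640; A₂A₃ = 16·4·3 = 192; A₃A₄ = 4·3·3 = 36.
Length 3: A₁..A₃: k=1: 0+192+10·16·3=672; k=2: 640+0+10·4·3=760 → min 672 | A₂..A₄: k=2: 0+36+16·4·3=228; k=3: 192+0+16·3·3=336 → min 228.
Length 4: A₁..A₄: k=1: 0+228+10·16·3=708; k=2: 640+36+10·4·3=796; k=3: 672+0+10·3·3=762 → min 708.
Optimal parenthesization: (A₁ × (A₂ × (A₃ × A₄))) with cost 708.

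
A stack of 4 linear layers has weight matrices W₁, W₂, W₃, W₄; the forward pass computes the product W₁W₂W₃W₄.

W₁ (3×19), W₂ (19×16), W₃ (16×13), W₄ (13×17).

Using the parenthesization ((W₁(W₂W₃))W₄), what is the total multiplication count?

5356

(W₂W₃): 19×16 by 16×13 → 19×13, cost 19·16·13 = 3952
(W₁(W₂W₃)): 3×19 by 19×13 → 3×13, cost 3·19·13 = 741; cumulative 4693
((W₁(W₂W₃))W₄): 3×13 by 13×17 → 3×17, cost 3·13·17 = 663; cumulative 5356
Total: 5356 scalar multiplications.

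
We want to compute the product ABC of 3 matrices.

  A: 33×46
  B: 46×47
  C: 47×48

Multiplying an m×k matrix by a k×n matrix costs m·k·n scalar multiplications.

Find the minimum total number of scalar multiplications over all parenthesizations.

145794

Order (A(BC)): (BC): 46×47 by 47×48 → 46×48, cost 46·47·48 = 103776; (A(BC)): 33×46 by 46×48 → 33×48, cost 33·46·48 = 72864; cumulative 176640. Total 176640.
Order ((AB)C): (AB): 33×46 by 46×47 → 33×47, cost 33·46·47 = 71346; ((AB)C): 33×47 by 47×48 → 33×48, cost 33·47·48 = 74448; cumulative 145794. Total 145794.
Minimum: 145794.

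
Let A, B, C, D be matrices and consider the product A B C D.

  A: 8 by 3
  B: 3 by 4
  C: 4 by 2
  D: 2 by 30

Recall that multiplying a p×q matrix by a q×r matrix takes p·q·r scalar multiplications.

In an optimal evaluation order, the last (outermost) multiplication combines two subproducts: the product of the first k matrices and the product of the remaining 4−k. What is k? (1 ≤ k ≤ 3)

3

Adjacent pairs: AB = 8·3·4 = 96; BC = 3·4·2 = 24; CD = 4·2·30 = 240.
Length 3: A..C: k=1: 0+24+8·3·2=72; k=2: 96+0+8·4·2=160 → min 72 | B..D: k=2: 0+240+3·4·30=600; k=3: 24+0+3·2·30=204 → min 204.
Top-level splits: k=1: (A..A)·(B..D) → 0+204+8·3·30 = 924; k=2: (A..B)·(C..D) → 96+240+8·4·30 = 1296; k=3: (A..C)·(D..D) → 72+0+8·2·30 = 552.
Best split is after C, i.e. k = 3.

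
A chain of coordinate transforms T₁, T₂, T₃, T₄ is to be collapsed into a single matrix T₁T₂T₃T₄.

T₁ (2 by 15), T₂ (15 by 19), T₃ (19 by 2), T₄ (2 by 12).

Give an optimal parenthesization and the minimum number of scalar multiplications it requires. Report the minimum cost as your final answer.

678

Adjacent pairs: T₁T₂ = 2·15·19 = 570; T₂T₃ = 15·19·2 = 570; T₃T₄ = 19·2·12 = 456.
Length 3: T₁..T₃: k=1: 0+570+2·15·2=630; k=2: 570+0+2·19·2=646 → min 630 | T₂..T₄: k=2: 0+456+15·19·12=3876; k=3: 570+0+15·2·12=930 → min 930.
Length 4: T₁..T₄: k=1: 0+930+2·15·12=1290; k=2: 570+456+2·19·12=1482; k=3: 630+0+2·2·12=678 → min 678.
Optimal parenthesization: ((T₁(T₂T₃))T₄) with cost 678.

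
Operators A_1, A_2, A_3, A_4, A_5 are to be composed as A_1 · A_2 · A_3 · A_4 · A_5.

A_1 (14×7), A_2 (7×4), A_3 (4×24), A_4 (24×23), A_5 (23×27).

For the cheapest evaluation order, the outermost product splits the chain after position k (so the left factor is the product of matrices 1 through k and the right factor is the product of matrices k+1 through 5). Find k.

2

Adjacent pairs: A_1A_2 = 14·7·4 = 392; A_2A_3 = 7·4·24 = 672; A_3A_4 = 4·24·23 = 2208; A_4A_5 = 24·23·27 = 14904.
Length 3: A_1..A_3: k=1: 0+672+14·7·24=3024; k=2: 392+0+14·4·24=1736 → min 1736 | A_2..A_4: k=2: 0+2208+7·4·23=2852; k=3: 672+0+7·24·23=4536 → min 2852 | A_3..A_5: k=3: 0+14904+4·24·27=17496; k=4: 2208+0+4·23·27=4692 → min 4692.
Length 4: A_1..A_4: k=1: 0+2852+14·7·23=5106; k=2: 392+2208+14·4·23=3888; k=3: 1736+0+14·24·23=9464 → min 3888 | A_2..A_5: k=2: 0+4692+7·4·27=5448; k=3: 672+14904+7·24·27=20112; k=4: 2852+0+7·23·27=7199 → min 5448.
Top-level splits: k=1: (A_1..A_1)·(A_2..A_5) → 0+5448+14·7·27 = 8094; k=2: (A_1..A_2)·(A_3..A_5) → 392+4692+14·4·27 = 6596; k=3: (A_1..A_3)·(A_4..A_5) → 1736+14904+14·24·27 = 25712; k=4: (A_1..A_4)·(A_5..A_5) → 3888+0+14·23·27 = 12582.
Best split is after A_2, i.e. k = 2.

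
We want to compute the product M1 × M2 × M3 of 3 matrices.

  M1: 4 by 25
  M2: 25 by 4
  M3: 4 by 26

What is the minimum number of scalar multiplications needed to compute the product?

816

Order (M1 × (M2 × M3)): (M2 × M3): 25×4 by 4×26 → 25×26, cost 25·4·26 = 2600; (M1 × (M2 × M3)): 4×25 by 25×26 → 4×26, cost 4·25·26 = 2600; cumulative 5200. Total 5200.
Order ((M1 × M2) × M3): (M1 × M2): 4×25 by 25×4 → 4×4, cost 4·25·4 = 400; ((M1 × M2) × M3): 4×4 by 4×26 → 4×26, cost 4·4·26 = 416; cumulative 816. Total 816.
Minimum: 816.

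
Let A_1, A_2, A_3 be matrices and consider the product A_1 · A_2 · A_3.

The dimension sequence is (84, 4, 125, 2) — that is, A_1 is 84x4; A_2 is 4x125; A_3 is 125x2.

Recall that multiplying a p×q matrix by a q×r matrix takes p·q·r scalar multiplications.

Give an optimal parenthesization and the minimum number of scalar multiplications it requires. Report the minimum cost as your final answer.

(A_1 · (A_2 · A_3)): cost 1672.
((A_1 · A_2) · A_3): cost 63000.
Optimal: (A_1 · (A_2 · A_3)) with cost 1672.

1672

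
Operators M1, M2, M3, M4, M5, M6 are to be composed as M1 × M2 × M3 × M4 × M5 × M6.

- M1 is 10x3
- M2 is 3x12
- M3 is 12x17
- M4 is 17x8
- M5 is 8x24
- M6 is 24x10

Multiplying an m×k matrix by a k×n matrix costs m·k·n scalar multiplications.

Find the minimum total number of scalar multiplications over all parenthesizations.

Adjacent pairs: M1M2 = 10·3·12 = 360; M2M3 = 3·12·17 = 612; M3M4 = 12·17·8 = 1632; M4M5 = 17·8·24 = 3264; M5M6 = 8·24·10 = 1920.
Length 3: M1..M3: k=1: 0+612+10·3·17=1122; k=2: 360+0+10·12·17=2400 → min 1122 | M2..M4: k=2: 0+1632+3·12·8=1920; k=3: 612+0+3·17·8=1020 → min 1020 | M3..M5: k=3: 0+3264+12·17·24=8160; k=4: 1632+0+12·8·24=3936 → min 3936 | M4..M6: k=4: 0+1920+17·8·10=3280; k=5: 3264+0+17·24·10=7344 → min 3280.
Length 4: M1..M4: k=1: 0+1020+10·3·8=1260; k=2: 360+1632+10·12·8=2952; k=3: 1122+0+10·17·8=2482 → min 1260 | M2..M5: k=2: 0+3936+3·12·24=4800; k=3: 612+3264+3·17·24=5100; k=4: 1020+0+3·8·24=1596 → min 1596 | M3..M6: k=3: 0+3280+12·17·10=5320; k=4: 1632+1920+12·8·10=4512; k=5: 3936+0+12·24·10=6816 → min 4512.
Length 5: M1..M5: k=1: 0+1596+10·3·24=2316; k=2: 360+3936+10·12·24=7176; k=3: 1122+3264+10·17·24=8466; k=4: 1260+0+10·8·24=3180 → min 2316 | M2..M6: k=2: 0+4512+3·12·10=4872; k=3: 612+3280+3·17·10=4402; k=4: 1020+1920+3·8·10=3180; k=5: 1596+0+3·24·10=2316 → min 2316.
Length 6: M1..M6: k=1: 0+2316+10·3·10=2616; k=2: 360+4512+10·12·10=6072; k=3: 1122+3280+10·17·10=6102; k=4: 1260+1920+10·8·10=3980; k=5: 2316+0+10·24·10=4716 → min 2616.
Optimal order: (M1 × ((((M2 × M3) × M4) × M5) × M6)) with cost 2616.

2616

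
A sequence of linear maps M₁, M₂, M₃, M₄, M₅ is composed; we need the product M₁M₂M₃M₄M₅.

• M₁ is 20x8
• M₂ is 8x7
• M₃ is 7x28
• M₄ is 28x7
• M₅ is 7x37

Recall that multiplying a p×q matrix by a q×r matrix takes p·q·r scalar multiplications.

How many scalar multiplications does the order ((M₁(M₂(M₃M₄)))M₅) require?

(M₃M₄): 7×28 by 28×7 → 7×7, cost 7·28·7 = 1372
(M₂(M₃M₄)): 8×7 by 7×7 → 8×7, cost 8·7·7 = 392; cumulative 1764
(M₁(M₂(M₃M₄))): 20×8 by 8×7 → 20×7, cost 20·8·7 = 1120; cumulative 2884
((M₁(M₂(M₃M₄)))M₅): 20×7 by 7×37 → 20×37, cost 20·7·37 = 5180; cumulative 8064
Total: 8064 scalar multiplications.

8064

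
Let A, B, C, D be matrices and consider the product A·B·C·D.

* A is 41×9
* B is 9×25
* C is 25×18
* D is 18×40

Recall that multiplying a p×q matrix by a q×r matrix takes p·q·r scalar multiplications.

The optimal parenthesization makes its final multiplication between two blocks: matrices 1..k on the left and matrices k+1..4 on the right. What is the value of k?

1

Adjacent pairs: AB = 41·9·25 = 9225; BC = 9·25·18 = 4050; CD = 25·18·40 = 18000.
Length 3: A..C: k=1: 0+4050+41·9·18=10692; k=2: 9225+0+41·25·18=27675 → min 10692 | B..D: k=2: 0+18000+9·25·40=27000; k=3: 4050+0+9·18·40=10530 → min 10530.
Top-level splits: k=1: (A..A)·(B..D) → 0+10530+41·9·40 = 25290; k=2: (A..B)·(C..D) → 9225+18000+41·25·40 = 68225; k=3: (A..C)·(D..D) → 10692+0+41·18·40 = 40212.
Best split is after A, i.e. k = 1.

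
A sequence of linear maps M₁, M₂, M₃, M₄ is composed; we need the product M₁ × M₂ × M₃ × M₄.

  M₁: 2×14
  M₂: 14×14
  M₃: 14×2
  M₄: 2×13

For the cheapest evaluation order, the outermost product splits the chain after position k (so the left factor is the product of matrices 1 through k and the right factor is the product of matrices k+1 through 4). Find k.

Adjacent pairs: M₁M₂ = 2·14·14 = 392; M₂M₃ = 14·14·2 = 392; M₃M₄ = 14·2·13 = 364.
Length 3: M₁..M₃: k=1: 0+392+2·14·2=448; k=2: 392+0+2·14·2=448 → min 448 | M₂..M₄: k=2: 0+364+14·14·13=2912; k=3: 392+0+14·2·13=756 → min 756.
Top-level splits: k=1: (M₁..M₁)·(M₂..M₄) → 0+756+2·14·13 = 1120; k=2: (M₁..M₂)·(M₃..M₄) → 392+364+2·14·13 = 1120; k=3: (M₁..M₃)·(M₄..M₄) → 448+0+2·2·13 = 500.
Best split is after M₃, i.e. k = 3.

3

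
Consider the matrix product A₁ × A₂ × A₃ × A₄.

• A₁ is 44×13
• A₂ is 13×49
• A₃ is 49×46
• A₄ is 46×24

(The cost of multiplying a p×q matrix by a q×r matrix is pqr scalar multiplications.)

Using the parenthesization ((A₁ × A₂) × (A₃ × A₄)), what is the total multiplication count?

133868

(A₁ × A₂): 44×13 by 13×49 → 44×49, cost 44·13·49 = 28028
(A₃ × A₄): 49×46 by 46×24 → 49×24, cost 49·46·24 = 54096
((A₁ × A₂) × (A₃ × A₄)): 44×49 by 49×24 → 44×24, cost 44·49·24 = 51744; cumulative 133868
Total: 133868 scalar multiplications.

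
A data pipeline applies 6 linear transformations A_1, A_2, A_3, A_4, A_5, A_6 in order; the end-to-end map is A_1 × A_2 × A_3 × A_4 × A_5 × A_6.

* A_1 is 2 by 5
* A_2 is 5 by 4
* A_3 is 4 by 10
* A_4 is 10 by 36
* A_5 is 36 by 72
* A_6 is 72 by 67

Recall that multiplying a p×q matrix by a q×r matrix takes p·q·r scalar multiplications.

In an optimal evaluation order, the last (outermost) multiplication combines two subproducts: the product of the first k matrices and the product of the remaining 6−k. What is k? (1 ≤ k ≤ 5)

5

Adjacent pairs: A_1A_2 = 2·5·4 = 40; A_2A_3 = 5·4·10 = 200; A_3A_4 = 4·10·36 = 1440; A_4A_5 = 10·36·72 = 25920; A_5A_6 = 36·72·67 = 173664.
Length 3: A_1..A_3: k=1: 0+200+2·5·10=300; k=2: 40+0+2·4·10=120 → min 120 | A_2..A_4: k=2: 0+1440+5·4·36=2160; k=3: 200+0+5·10·36=2000 → min 2000 | A_3..A_5: k=3: 0+25920+4·10·72=28800; k=4: 1440+0+4·36·72=11808 → min 11808 | A_4..A_6: k=4: 0+173664+10·36·67=197784; k=5: 25920+0+10·72·67=74160 → min 74160.
Length 4: A_1..A_4: k=1: 0+2000+2·5·36=2360; k=2: 40+1440+2·4·36=1768; k=3: 120+0+2·10·36=840 → min 840 | A_2..A_5: k=2: 0+11808+5·4·72=13248; k=3: 200+25920+5·10·72=29720; k=4: 2000+0+5·36·72=14960 → min 13248 | A_3..A_6: k=3: 0+74160+4·10·67=76840; k=4: 1440+173664+4·36·67=184752; k=5: 11808+0+4·72·67=31104 → min 31104.
Length 5: A_1..A_5: k=1: 0+13248+2·5·72=13968; k=2: 40+11808+2·4·72=12424; k=3: 120+25920+2·10·72=27480; k=4: 840+0+2·36·72=6024 → min 6024 | A_2..A_6: k=2: 0+31104+5·4·67=32444; k=3: 200+74160+5·10·67=77710; k=4: 2000+173664+5·36·67=187724; k=5: 13248+0+5·72·67=37368 → min 32444.
Top-level splits: k=1: (A_1..A_1)·(A_2..A_6) → 0+32444+2·5·67 = 33114; k=2: (A_1..A_2)·(A_3..A_6) → 40+31104+2·4·67 = 31680; k=3: (A_1..A_3)·(A_4..A_6) → 120+74160+2·10·67 = 75620; k=4: (A_1..A_4)·(A_5..A_6) → 840+173664+2·36·67 = 179328; k=5: (A_1..A_5)·(A_6..A_6) → 6024+0+2·72·67 = 15672.
Best split is after A_5, i.e. k = 5.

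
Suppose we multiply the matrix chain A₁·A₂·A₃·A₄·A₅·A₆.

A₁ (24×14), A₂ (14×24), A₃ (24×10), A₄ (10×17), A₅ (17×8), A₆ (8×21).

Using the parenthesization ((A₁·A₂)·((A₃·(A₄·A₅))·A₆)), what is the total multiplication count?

27472

(A₁·A₂): 24×14 by 14×24 → 24×24, cost 24·14·24 = 8064
(A₄·A₅): 10×17 by 17×8 → 10×8, cost 10·17·8 = 1360
(A₃·(A₄·A₅)): 24×10 by 10×8 → 24×8, cost 24·10·8 = 1920; cumulative 3280
((A₃·(A₄·A₅))·A₆): 24×8 by 8×21 → 24×21, cost 24·8·21 = 4032; cumulative 7312
((A₁·A₂)·((A₃·(A₄·A₅))·A₆)): 24×24 by 24×21 → 24×21, cost 24·24·21 = 12096; cumulative 27472
Total: 27472 scalar multiplications.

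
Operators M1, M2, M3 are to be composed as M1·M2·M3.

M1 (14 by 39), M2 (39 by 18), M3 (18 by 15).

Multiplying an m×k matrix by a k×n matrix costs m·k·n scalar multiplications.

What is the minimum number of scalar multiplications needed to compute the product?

Order (M1·(M2·M3)): (M2·M3): 39×18 by 18×15 → 39×15, cost 39·18·15 = 10530; (M1·(M2·M3)): 14×39 by 39×15 → 14×15, cost 14·39·15 = 8190; cumulative 18720. Total 18720.
Order ((M1·M2)·M3): (M1·M2): 14×39 by 39×18 → 14×18, cost 14·39·18 = 9828; ((M1·M2)·M3): 14×18 by 18×15 → 14×15, cost 14·18·15 = 3780; cumulative 13608. Total 13608.
Minimum: 13608.

13608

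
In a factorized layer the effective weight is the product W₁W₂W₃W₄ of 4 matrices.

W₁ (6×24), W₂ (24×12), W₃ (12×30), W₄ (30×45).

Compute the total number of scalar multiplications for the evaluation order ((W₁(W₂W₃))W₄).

(W₂W₃): 24×12 by 12×30 → 24×30, cost 24·12·30 = 8640
(W₁(W₂W₃)): 6×24 by 24×30 → 6×30, cost 6·24·30 = 4320; cumulative 12960
((W₁(W₂W₃))W₄): 6×30 by 30×45 → 6×45, cost 6·30·45 = 8100; cumulative 21060
Total: 21060 scalar multiplications.

21060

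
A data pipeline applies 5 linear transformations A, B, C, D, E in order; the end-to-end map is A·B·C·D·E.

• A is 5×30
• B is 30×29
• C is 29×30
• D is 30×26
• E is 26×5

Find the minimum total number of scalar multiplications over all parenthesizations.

Adjacent pairs: AB = 5·30·29 = 4350; BC = 30·29·30 = 26100; CD = 29·30·26 = 22620; DE = 30·26·5 = 3900.
Length 3: A..C: k=1: 0+26100+5·30·30=30600; k=2: 4350+0+5·29·30=8700 → min 8700 | B..D: k=2: 0+22620+30·29·26=45240; k=3: 26100+0+30·30·26=49500 → min 45240 | C..E: k=3: 0+3900+29·30·5=8250; k=4: 22620+0+29·26·5=26390 → min 8250.
Length 4: A..D: k=1: 0+45240+5·30·26=49140; k=2: 4350+22620+5·29·26=30740; k=3: 8700+0+5·30·26=12600 → min 12600 | B..E: k=2: 0+8250+30·29·5=12600; k=3: 26100+3900+30·30·5=34500; k=4: 45240+0+30·26·5=49140 → min 12600.
Length 5: A..E: k=1: 0+12600+5·30·5=13350; k=2: 4350+8250+5·29·5=13325; k=3: 8700+3900+5·30·5=13350; k=4: 12600+0+5·26·5=13250 → min 13250.
Optimal order: ((((A·B)·C)·D)·E) with cost 13250.

13250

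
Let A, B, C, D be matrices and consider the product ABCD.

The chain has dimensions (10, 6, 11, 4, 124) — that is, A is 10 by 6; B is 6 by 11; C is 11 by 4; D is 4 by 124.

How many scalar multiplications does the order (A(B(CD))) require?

(CD): 11×4 by 4×124 → 11×124, cost 11·4·124 = 5456
(B(CD)): 6×11 by 11×124 → 6×124, cost 6·11·124 = 8184; cumulative 13640
(A(B(CD))): 10×6 by 6×124 → 10×124, cost 10·6·124 = 7440; cumulative 21080
Total: 21080 scalar multiplications.

21080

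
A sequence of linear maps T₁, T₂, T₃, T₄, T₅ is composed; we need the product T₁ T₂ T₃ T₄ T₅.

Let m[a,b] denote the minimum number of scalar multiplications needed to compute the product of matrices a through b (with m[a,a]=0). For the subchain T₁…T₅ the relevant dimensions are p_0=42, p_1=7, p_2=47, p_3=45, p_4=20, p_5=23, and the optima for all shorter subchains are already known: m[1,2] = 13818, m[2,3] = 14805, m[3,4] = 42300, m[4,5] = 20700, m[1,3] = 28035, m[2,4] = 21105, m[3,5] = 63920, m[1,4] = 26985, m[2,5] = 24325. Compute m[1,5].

m[1,5] = min over k∈[1,4] of m[1,k]+m[k+1,5]+p_{0}·p_k·p_{5}.
k=1: 0 + 24325 + 42·7·23 = 31087; k=2: 13818 + 63920 + 42·47·23 = 123140; k=3: 28035 + 20700 + 42·45·23 = 92205; k=4: 26985 + 0 + 42·20·23 = 46305.
Minimum: 31087 at k=1.

31087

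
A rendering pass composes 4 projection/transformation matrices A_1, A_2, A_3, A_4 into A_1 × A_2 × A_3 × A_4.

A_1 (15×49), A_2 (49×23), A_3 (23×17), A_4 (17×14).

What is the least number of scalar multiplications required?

26340

Adjacent pairs: A_1A_2 = 15·49·23 = 16905; A_2A_3 = 49·23·17 = 19159; A_3A_4 = 23·17·14 = 5474.
Length 3: A_1..A_3: k=1: 0+19159+15·49·17=31654; k=2: 16905+0+15·23·17=22770 → min 22770 | A_2..A_4: k=2: 0+5474+49·23·14=21252; k=3: 19159+0+49·17·14=30821 → min 21252.
Length 4: A_1..A_4: k=1: 0+21252+15·49·14=31542; k=2: 16905+5474+15·23·14=27209; k=3: 22770+0+15·17·14=26340 → min 26340.
Optimal order: (((A_1 × A_2) × A_3) × A_4) with cost 26340.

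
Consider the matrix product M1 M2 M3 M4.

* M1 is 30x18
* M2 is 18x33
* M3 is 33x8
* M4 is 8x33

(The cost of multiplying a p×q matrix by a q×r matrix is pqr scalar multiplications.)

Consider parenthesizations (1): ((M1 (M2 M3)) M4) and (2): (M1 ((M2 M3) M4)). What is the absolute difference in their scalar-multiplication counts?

10332

Order (1) = ((M1 (M2 M3)) M4): (M2 M3): 18×33 by 33×8 → 18×8, cost 18·33·8 = 4752; (M1 (M2 M3)): 30×18 by 18×8 → 30×8, cost 30·18·8 = 4320; cumulative 9072; ((M1 (M2 M3)) M4): 30×8 by 8×33 → 30×33, cost 30·8·33 = 7920; cumulative 16992. Total 16992.
Order (2) = (M1 ((M2 M3) M4)): (M2 M3): 18×33 by 33×8 → 18×8, cost 18·33·8 = 4752; ((M2 M3) M4): 18×8 by 8×33 → 18×33, cost 18·8·33 = 4752; cumulative 9504; (M1 ((M2 M3) M4)): 30×18 by 18×33 → 30×33, cost 30·18·33 = 17820; cumulative 27324. Total 27324.
Difference: |16992 − 27324| = 10332.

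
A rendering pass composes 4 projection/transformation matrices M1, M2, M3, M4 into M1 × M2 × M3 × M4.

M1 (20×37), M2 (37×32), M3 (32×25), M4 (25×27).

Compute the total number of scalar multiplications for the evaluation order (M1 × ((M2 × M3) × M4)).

74555

(M2 × M3): 37×32 by 32×25 → 37×25, cost 37·32·25 = 29600
((M2 × M3) × M4): 37×25 by 25×27 → 37×27, cost 37·25·27 = 24975; cumulative 54575
(M1 × ((M2 × M3) × M4)): 20×37 by 37×27 → 20×27, cost 20·37·27 = 19980; cumulative 74555
Total: 74555 scalar multiplications.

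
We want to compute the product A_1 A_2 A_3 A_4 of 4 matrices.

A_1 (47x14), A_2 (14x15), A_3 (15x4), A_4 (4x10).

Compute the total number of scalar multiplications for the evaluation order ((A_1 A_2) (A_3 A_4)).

(A_1 A_2): 47×14 by 14×15 → 47×15, cost 47·14·15 = 9870
(A_3 A_4): 15×4 by 4×10 → 15×10, cost 15·4·10 = 600
((A_1 A_2) (A_3 A_4)): 47×15 by 15×10 → 47×10, cost 47·15·10 = 7050; cumulative 17520
Total: 17520 scalar multiplications.

17520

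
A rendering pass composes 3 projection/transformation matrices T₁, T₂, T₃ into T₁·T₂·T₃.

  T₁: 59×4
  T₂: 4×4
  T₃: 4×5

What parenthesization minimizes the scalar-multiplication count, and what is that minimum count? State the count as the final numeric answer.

1260

(T₁·(T₂·T₃)): cost 1260.
((T₁·T₂)·T₃): cost 2124.
Optimal: (T₁·(T₂·T₃)) with cost 1260.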